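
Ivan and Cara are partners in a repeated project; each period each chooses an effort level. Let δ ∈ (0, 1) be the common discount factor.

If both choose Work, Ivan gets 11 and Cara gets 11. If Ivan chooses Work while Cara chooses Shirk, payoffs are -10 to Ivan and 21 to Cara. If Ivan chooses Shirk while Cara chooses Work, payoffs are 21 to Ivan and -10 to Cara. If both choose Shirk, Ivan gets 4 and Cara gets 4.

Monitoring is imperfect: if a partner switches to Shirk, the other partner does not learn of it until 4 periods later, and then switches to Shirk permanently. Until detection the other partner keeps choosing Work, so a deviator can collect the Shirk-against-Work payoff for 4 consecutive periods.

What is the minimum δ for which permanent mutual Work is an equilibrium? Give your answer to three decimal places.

0.876

Deviating for the 4 undetected periods gains 21−11 = 10 per period over cooperation, then loses 11−4 = 7 per period forever once punishment starts.
Gain: 10(1 + δ + … + δ^3); loss: 7·δ^4/(1−δ).
No profitable deviation ⇔ 10(1−δ^4) ≤ 7·δ^4, i.e. δ^4 ≥ 10/(10+7) = 10/17.
Hence δ ≥ (10/17)^(1/4) ≈ 0.876.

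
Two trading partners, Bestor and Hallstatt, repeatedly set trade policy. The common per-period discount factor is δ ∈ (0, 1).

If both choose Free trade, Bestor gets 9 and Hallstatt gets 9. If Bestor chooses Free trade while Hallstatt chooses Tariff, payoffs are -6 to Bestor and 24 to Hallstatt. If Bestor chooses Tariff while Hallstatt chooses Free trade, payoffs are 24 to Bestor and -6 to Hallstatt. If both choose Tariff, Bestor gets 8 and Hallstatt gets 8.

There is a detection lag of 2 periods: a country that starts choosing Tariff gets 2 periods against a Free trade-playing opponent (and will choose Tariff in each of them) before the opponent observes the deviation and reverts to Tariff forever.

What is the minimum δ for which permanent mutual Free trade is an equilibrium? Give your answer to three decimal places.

The best deviation is to choose Tariff for all 2 undetected periods, earning 24 each, then 8 forever once detected.
Deviation value: 24(1−δ^2)/(1−δ) + 8δ^2/(1−δ); cooperation value: 9/(1−δ).
IC: 9 ≥ 24(1−δ^2) + 8δ^2 = 24 − 16δ^2.
So δ^2 ≥ 15/16, giving δ ≥ (15/16)^(1/2) ≈ 0.968.

0.968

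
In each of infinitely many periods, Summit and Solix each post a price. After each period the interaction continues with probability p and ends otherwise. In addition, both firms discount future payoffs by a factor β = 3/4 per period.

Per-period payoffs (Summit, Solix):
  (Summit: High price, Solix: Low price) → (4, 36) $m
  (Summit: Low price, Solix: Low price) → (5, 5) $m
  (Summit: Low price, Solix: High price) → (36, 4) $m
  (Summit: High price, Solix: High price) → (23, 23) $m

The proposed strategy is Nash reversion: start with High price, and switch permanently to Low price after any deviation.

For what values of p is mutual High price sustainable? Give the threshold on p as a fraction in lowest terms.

Expected continuation weight on next period's payoff is β·p = 3/4·p, which plays the role of the discount factor.
Cooperation requires 3/4·p ≥ (36−23)/(36−5) = 13/31, hence p ≥ 52/93.

52/93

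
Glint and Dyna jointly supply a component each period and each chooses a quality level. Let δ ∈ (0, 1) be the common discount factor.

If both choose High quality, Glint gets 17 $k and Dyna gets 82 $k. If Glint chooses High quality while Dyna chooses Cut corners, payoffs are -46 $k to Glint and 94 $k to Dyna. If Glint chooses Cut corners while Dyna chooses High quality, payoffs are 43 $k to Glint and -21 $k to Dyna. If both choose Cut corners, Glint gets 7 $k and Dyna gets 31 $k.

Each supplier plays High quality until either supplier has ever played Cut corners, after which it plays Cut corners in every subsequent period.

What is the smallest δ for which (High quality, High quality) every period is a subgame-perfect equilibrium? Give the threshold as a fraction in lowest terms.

13/18

Glint: cooperation gives 17 each period; deviation gives 43 once then 7 forever.
  17/(1−δ) ≥ 43 + 7δ/(1−δ) ⇒ δ ≥ 26/36 = 13/18.
Dyna: cooperation gives 82 each period; deviation gives 94 once then 31 forever.
  δ ≥ 12/63 = 4/21.
Both must hold, so the binding constraint is Glint's: δ ≥ 13/18.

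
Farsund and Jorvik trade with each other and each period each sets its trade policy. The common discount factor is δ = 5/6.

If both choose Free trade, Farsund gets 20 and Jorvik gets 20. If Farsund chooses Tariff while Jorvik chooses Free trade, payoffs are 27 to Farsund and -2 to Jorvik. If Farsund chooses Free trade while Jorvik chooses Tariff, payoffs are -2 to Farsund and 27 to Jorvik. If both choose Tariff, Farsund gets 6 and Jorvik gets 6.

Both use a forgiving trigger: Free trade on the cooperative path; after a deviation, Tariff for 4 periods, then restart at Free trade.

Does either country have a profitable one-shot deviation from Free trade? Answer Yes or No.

No

A one-shot deviation gives 27 now, then 6 for 4 periods, then back to 20.
Gain from deviating: (27−20) today; loss: (20−6) in each of the next 4 periods.
No-deviation condition: (20−6)(δ+…+δ^4) ≥ 27−20, i.e. δ+…+δ^4 ≥ 1/2.
At δ = 5/6: δ+…+δ^4 = 2.5887 ≥ 0.5000.
So cooperation is sustainable.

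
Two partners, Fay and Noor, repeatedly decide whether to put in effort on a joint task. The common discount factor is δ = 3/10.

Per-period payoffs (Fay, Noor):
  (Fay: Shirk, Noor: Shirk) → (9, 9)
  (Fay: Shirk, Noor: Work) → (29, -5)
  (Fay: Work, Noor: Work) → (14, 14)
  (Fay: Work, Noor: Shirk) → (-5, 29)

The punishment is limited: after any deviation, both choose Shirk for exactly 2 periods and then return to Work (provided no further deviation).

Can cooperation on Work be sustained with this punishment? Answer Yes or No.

No

IC: δ+…+δ^2 ≥ (29−14)/(14−9) = 3.
At δ = 3/10: partial sum = 0.3900 < 3.0000. Cooperation not sustainable.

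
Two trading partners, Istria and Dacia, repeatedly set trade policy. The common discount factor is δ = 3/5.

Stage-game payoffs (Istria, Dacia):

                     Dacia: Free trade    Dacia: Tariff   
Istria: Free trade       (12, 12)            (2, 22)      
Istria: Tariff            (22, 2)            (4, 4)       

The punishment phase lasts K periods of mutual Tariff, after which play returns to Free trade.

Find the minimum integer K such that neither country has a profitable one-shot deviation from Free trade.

No profitable deviation requires (12−4)(δ+…+δ^K) ≥ 22−12, i.e. δ+…+δ^K ≥ 5/4 ≈ 1.2500.
With δ = 3/5, the partial sums are K=1: 0.6000, K=2: 0.9600, K=3: 1.1760, K=4: 1.3056.
K = 4 is the first length at which the sum reaches 1.2500.

4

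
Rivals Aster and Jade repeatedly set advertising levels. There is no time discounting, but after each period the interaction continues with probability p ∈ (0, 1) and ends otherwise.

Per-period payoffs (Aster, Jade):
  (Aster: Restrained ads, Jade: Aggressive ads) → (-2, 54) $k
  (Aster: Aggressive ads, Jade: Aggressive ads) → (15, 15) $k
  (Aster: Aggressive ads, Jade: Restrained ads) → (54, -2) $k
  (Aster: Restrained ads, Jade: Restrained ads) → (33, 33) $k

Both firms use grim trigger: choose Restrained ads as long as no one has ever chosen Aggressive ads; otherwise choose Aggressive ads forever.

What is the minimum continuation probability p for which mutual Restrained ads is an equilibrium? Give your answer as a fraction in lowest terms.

Expected cooperation value is 33 + p·33 + p²·33 + … = 33/(1−p); deviation gives 54 + p·15/(1−p).
33 ≥ 54(1−p) + 15p ⇒ 39p ≥ 21 ⇒ p ≥ 21/39 = 7/13.

7/13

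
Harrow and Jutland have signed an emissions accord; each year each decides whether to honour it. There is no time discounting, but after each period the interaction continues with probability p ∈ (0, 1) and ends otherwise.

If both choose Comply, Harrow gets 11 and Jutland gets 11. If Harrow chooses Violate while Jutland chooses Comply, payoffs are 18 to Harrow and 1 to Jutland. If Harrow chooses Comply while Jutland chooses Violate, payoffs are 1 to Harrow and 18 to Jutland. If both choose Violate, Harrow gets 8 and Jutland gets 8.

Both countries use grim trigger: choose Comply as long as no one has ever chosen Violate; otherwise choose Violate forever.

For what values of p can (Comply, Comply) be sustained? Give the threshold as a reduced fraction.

With no time discounting, the continuation probability p plays the role of the discount factor.
Grim-trigger IC: 11/(1−p) ≥ 18 + 8p/(1−p) ⇒ p ≥ (18−11)/(18−8) = 7/10.

7/10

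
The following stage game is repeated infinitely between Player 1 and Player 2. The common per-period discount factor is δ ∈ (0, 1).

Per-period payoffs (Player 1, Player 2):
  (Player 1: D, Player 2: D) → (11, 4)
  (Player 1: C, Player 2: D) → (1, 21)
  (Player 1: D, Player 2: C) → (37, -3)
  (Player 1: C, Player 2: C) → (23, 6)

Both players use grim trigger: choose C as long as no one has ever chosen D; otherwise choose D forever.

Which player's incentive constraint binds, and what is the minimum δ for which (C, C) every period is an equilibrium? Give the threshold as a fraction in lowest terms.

Player 1's threshold: (37−23)/(37−11) = 7/13.
Player 2's threshold: (21−6)/(21−4) = 15/17.
7/13 < 15/17, so Player 2 binds and δ* = 15/17.

Player 2; δ ≥ 15/17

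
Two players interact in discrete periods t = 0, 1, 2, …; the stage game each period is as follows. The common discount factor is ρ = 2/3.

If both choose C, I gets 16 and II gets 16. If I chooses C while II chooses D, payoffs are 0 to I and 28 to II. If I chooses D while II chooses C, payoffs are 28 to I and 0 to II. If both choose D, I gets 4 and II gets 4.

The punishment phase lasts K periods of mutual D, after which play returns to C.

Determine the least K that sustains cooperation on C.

No profitable deviation requires (16−4)(ρ+…+ρ^K) ≥ 28−16, i.e. ρ+…+ρ^K ≥ 1 ≈ 1.0000.
With ρ = 2/3, the partial sums are K=1: 0.6667, K=2: 1.1111.
K = 2 is the first length at which the sum reaches 1.0000.

2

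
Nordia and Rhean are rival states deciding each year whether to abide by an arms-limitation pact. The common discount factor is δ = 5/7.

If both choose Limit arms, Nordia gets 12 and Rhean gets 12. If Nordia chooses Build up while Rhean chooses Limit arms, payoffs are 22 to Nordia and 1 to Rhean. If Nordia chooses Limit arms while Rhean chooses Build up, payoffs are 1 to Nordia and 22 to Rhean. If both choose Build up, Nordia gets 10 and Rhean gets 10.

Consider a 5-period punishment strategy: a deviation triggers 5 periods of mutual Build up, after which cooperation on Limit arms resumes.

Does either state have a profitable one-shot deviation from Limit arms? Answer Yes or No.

Yes

Comparing payoff streams over the 6 periods until play realigns: cooperate → 12(1+δ+…+δ^5); deviate → 22 + 10(δ+…+δ^5).
Cooperation is sustained iff (12−10)(δ+…+δ^5) ≥ 22−12.
δ+…+δ^5 = 5/7·(1−(5/7)^5)/(1−5/7) = 2.0352, and (22−12)/(12−10) = 5.0000.
2.0352 < 5.0000, so cooperation is not sustainable.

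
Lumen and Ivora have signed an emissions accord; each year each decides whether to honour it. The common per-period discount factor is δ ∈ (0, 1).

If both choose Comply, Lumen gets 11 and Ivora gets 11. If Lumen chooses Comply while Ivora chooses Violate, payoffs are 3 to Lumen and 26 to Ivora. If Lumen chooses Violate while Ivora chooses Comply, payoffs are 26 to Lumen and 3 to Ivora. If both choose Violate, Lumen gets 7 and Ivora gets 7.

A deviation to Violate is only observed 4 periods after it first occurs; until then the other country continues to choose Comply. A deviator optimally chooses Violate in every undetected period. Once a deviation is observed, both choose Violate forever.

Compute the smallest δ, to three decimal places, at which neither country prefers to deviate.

0.943

The best deviation is to choose Violate for all 4 undetected periods, earning 26 each, then 7 forever once detected.
Deviation value: 26(1−δ^4)/(1−δ) + 7δ^4/(1−δ); cooperation value: 11/(1−δ).
IC: 11 ≥ 26(1−δ^4) + 7δ^4 = 26 − 19δ^4.
So δ^4 ≥ 15/19, giving δ ≥ (15/19)^(1/4) ≈ 0.943.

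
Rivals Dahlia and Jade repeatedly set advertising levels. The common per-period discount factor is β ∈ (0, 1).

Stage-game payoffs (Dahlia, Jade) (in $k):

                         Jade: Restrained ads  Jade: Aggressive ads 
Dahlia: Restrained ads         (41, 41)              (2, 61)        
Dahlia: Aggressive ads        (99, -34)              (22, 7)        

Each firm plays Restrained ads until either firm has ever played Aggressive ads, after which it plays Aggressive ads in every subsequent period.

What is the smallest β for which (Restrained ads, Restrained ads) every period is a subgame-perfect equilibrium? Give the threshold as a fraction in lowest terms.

58/77

Dahlia: cooperation gives 41 each period; deviation gives 99 once then 22 forever.
  41/(1−β) ≥ 99 + 22β/(1−β) ⇒ β ≥ 58/77.
Jade: cooperation gives 41 each period; deviation gives 61 once then 7 forever.
  β ≥ 20/54 = 10/27.
Both must hold, so the binding constraint is Dahlia's: β ≥ 58/77.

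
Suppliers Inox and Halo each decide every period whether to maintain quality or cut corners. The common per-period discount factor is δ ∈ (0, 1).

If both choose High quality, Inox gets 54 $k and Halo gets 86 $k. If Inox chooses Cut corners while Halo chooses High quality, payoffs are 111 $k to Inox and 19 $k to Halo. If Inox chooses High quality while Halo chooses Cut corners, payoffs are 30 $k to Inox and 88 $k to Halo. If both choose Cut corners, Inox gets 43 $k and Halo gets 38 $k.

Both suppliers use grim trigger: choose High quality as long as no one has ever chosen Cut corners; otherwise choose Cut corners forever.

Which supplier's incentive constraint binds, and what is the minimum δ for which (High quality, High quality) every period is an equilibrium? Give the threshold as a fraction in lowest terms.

Inox's threshold: (111−54)/(111−43) = 57/68.
Halo's threshold: (88−86)/(88−38) = 1/25.
57/68 > 1/25, so Inox binds and δ* = 57/68.

Inox; δ ≥ 57/68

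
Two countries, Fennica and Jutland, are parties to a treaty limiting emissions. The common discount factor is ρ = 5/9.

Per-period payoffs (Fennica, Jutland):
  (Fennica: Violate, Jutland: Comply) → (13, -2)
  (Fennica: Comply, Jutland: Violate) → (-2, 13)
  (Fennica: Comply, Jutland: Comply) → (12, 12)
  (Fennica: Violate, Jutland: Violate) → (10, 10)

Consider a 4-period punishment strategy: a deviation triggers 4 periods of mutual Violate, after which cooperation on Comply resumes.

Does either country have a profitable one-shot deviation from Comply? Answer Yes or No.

No

IC: ρ+…+ρ^4 ≥ (13−12)/(12−10) = 1/2.
At ρ = 5/9: partial sum = 1.1309 ≥ 0.5000. Cooperation sustainable.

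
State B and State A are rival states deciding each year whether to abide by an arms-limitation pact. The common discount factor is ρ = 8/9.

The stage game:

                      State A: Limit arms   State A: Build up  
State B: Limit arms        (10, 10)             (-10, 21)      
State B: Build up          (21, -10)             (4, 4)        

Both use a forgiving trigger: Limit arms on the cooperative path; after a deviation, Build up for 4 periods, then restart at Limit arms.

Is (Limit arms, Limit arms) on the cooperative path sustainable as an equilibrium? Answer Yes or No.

Yes

IC: ρ+…+ρ^4 ≥ (21−10)/(10−4) = 11/6.
At ρ = 8/9: partial sum = 3.0056 ≥ 1.8333. Cooperation sustainable.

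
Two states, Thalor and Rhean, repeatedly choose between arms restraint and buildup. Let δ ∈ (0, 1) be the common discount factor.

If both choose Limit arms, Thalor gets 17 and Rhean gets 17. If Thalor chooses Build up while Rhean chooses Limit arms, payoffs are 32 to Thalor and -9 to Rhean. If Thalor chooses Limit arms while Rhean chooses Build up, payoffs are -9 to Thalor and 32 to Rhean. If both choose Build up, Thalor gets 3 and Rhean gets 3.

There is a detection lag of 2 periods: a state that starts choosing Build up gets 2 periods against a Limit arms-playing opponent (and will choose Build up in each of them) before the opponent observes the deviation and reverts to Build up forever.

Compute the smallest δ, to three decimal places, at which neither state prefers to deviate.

0.719

The best deviation is to choose Build up for all 2 undetected periods, earning 32 each, then 3 forever once detected.
Deviation value: 32(1−δ^2)/(1−δ) + 3δ^2/(1−δ); cooperation value: 17/(1−δ).
IC: 17 ≥ 32(1−δ^2) + 3δ^2 = 32 − 29δ^2.
So δ^2 ≥ 15/29, giving δ ≥ (15/29)^(1/2) ≈ 0.719.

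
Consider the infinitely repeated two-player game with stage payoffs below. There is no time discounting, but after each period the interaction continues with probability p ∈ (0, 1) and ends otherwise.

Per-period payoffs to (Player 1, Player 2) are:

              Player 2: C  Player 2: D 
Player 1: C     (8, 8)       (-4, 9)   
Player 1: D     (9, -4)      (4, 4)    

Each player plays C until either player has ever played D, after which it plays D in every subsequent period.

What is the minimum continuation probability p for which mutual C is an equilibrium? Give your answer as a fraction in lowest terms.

Expected cooperation value is 8 + p·8 + p²·8 + … = 8/(1−p); deviation gives 9 + p·4/(1−p).
8 ≥ 9(1−p) + 4p ⇒ 5p ≥ 1 ⇒ p ≥ 1/5.

1/5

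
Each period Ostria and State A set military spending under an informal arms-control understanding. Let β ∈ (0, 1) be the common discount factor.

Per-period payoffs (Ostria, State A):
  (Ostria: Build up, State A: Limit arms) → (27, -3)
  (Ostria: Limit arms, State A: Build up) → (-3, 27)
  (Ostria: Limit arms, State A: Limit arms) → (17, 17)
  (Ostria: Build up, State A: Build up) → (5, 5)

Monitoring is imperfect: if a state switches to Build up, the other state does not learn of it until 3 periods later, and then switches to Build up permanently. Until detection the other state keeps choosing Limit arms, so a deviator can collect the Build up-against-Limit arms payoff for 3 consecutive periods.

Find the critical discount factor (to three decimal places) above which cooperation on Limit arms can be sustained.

0.769

The best deviation is to choose Build up for all 3 undetected periods, earning 27 each, then 5 forever once detected.
Deviation value: 27(1−β^3)/(1−β) + 5β^3/(1−β); cooperation value: 17/(1−β).
IC: 17 ≥ 27(1−β^3) + 5β^3 = 27 − 22β^3.
So β^3 ≥ 10/22 = 5/11, giving β ≥ (5/11)^(1/3) ≈ 0.769.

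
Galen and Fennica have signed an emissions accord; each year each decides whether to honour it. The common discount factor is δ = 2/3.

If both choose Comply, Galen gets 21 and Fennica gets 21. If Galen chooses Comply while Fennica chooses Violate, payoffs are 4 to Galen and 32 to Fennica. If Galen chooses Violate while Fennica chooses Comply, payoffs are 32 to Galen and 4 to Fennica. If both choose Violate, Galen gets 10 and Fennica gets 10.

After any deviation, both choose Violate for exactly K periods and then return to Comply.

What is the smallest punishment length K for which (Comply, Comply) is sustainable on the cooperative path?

2

IC: δ(1−δ^K)/(1−δ) ≥ (32−21)/(21−10) = 1.
With δ = 2/3: need 1 − δ^K ≥ 1·(1−2/3)/(2/3), i.e. δ^K ≤ 0.5000.
Since (2/3)^1 = 0.6667 and (2/3)^2 = 0.4444, the smallest such K is 2.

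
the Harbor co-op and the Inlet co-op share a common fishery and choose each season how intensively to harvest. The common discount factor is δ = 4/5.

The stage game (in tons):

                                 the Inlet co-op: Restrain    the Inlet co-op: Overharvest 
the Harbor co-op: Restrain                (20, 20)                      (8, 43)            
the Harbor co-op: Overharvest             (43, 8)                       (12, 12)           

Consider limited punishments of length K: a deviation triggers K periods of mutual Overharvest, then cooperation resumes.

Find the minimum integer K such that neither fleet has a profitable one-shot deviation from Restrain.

6

IC: δ(1−δ^K)/(1−δ) ≥ (43−20)/(20−12) = 23/8.
With δ = 4/5: need 1 − δ^K ≥ 23/8·(1−4/5)/(4/5), i.e. δ^K ≤ 0.2812.
Since (4/5)^5 = 0.3277 and (4/5)^6 = 0.2621, the smallest such K is 6.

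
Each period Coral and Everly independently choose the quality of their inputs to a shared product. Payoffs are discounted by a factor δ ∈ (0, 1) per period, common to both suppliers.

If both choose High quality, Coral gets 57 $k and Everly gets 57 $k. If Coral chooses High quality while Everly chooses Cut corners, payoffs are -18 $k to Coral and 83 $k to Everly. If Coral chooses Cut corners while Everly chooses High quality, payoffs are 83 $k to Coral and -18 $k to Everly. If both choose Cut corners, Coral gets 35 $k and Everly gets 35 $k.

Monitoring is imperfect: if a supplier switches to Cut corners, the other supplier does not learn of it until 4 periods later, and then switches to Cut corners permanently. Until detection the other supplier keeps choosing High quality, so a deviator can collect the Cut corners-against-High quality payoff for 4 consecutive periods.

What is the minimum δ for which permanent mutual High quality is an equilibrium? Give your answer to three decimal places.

Deviating for the 4 undetected periods gains 83−57 = 26 per period over cooperation, then loses 57−35 = 22 per period forever once punishment starts.
Gain: 26(1 + δ + … + δ^3); loss: 22·δ^4/(1−δ).
No profitable deviation ⇔ 26(1−δ^4) ≤ 22·δ^4, i.e. δ^4 ≥ 26/(26+22) = 13/24.
Hence δ ≥ (13/24)^(1/4) ≈ 0.858.

0.858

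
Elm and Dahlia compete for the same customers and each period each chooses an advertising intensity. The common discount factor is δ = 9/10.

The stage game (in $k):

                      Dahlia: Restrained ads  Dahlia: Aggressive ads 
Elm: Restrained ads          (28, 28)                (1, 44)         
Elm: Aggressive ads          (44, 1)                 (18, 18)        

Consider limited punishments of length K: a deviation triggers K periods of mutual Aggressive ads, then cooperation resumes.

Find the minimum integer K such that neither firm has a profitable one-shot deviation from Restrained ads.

IC: δ(1−δ^K)/(1−δ) ≥ (44−28)/(28−18) = 8/5.
With δ = 9/10: need 1 − δ^K ≥ 8/5·(1−9/10)/(9/10), i.e. δ^K ≤ 0.8222.
Since (9/10)^1 = 0.9000 and (9/10)^2 = 0.8100, the smallest such K is 2.

2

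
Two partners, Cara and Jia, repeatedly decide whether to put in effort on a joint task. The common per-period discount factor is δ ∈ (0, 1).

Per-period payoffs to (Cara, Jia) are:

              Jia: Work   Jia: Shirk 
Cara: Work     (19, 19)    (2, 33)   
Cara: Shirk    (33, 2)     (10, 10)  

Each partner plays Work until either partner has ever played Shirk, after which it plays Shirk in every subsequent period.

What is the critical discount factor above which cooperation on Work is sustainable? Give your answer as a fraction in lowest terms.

One-period gain from deviating is 33 − 19 = 14. The loss is 19 − 10 = 9 in every subsequent period, with present value 9·δ/(1−δ).
Deviation is unprofitable when 9·δ/(1−δ) ≥ 14, i.e. δ/(1−δ) ≥ 14/9.
Equivalently δ ≥ 14/(14+9) = 14/23.

14/23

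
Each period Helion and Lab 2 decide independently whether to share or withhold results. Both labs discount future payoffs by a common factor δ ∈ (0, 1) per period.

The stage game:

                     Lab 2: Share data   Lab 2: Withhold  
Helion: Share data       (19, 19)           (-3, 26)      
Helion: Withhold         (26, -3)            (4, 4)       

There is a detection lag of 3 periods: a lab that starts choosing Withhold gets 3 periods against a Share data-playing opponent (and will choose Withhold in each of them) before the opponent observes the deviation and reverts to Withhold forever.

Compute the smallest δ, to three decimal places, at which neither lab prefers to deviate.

0.683

A deviator earns 26 for 3 periods, then 4 forever; cooperating earns 19 forever. Multiplying the IC by (1−δ):
19 ≥ 26(1−δ^3) + 4δ^3, so 22·δ^3 ≥ 7 and δ^3 ≥ 7/22.
δ ≥ (7/22)^(1/3) ≈ 0.683.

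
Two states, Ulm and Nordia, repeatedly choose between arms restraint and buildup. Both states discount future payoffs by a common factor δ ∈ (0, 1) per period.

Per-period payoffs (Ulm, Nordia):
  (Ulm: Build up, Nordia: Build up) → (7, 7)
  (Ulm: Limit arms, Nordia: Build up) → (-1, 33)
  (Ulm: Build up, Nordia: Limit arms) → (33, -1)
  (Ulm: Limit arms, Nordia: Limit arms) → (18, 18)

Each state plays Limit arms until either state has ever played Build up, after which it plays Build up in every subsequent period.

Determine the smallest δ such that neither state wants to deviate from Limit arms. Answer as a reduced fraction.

15/26

Cooperation forever yields 18 each period: 18/(1−δ).
Deviating yields 33 once, then 7 forever: 33 + 7δ/(1−δ).
No profitable deviation requires 18/(1−δ) ≥ 33 + 7δ/(1−δ).
Multiplying by (1−δ): 18 ≥ 33(1−δ) + 7δ = 33 − 26δ.
So 26δ ≥ 15, i.e. δ ≥ 15/26.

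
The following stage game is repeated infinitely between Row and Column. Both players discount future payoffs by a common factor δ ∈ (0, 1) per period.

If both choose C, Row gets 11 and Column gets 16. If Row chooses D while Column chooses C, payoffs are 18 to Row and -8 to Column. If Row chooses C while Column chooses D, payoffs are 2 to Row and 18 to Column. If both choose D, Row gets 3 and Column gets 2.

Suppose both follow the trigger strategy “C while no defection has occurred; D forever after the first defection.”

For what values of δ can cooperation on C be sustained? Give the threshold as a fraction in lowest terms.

For Row: deviation gain 18−11 = 7, per-period punishment loss 11−3 = 8. IC gives δ ≥ 7/15.
For Column: gain 2, loss 14 per period, so δ ≥ 2/16 = 1/8.
The tighter constraint is Row's, so cooperation needs δ ≥ 7/15.

7/15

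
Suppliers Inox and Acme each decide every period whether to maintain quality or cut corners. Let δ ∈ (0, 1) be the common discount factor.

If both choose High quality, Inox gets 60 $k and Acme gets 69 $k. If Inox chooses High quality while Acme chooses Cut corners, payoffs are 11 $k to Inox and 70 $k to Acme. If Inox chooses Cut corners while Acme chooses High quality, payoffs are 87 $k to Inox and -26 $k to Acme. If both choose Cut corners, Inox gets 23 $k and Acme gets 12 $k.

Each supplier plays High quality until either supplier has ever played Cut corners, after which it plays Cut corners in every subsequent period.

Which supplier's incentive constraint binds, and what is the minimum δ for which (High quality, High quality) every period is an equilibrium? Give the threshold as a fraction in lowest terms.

Inox; δ ≥ 27/64

Inox: cooperation gives 60 each period; deviation gives 87 once then 23 forever.
  60/(1−δ) ≥ 87 + 23δ/(1−δ) ⇒ δ ≥ 27/64.
Acme: cooperation gives 69 each period; deviation gives 70 once then 12 forever.
  δ ≥ 1/58.
Both must hold, so the binding constraint is Inox's: δ ≥ 27/64.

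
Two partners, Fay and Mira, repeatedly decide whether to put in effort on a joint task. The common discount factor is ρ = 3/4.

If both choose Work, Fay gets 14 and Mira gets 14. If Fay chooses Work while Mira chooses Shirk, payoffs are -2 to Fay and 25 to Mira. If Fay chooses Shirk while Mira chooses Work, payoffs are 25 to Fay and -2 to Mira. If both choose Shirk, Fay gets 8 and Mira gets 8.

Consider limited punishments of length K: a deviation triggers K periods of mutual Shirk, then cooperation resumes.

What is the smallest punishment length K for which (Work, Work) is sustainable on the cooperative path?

4

Need Σ_{k=1}^{K} ρ^k ≥ (25−14)/(14−8) = 1.8333 at ρ = 3/4.
At K = 3 the sum is 1.7344 < 1.8333; at K = 4 it is 2.0508 ≥ 1.8333.
So the minimum punishment length is K = 4.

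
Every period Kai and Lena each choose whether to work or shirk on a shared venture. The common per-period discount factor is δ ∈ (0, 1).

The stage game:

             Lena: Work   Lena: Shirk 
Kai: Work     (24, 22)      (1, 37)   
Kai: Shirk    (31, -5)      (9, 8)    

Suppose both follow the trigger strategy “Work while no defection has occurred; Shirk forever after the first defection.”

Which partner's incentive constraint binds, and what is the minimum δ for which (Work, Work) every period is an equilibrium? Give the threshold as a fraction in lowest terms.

Lena; δ ≥ 15/29

Kai: cooperation gives 24 each period; deviation gives 31 once then 9 forever.
  24/(1−δ) ≥ 31 + 9δ/(1−δ) ⇒ δ ≥ 7/22.
Lena: cooperation gives 22 each period; deviation gives 37 once then 8 forever.
  δ ≥ 15/29.
Both must hold, so the binding constraint is Lena's: δ ≥ 15/29.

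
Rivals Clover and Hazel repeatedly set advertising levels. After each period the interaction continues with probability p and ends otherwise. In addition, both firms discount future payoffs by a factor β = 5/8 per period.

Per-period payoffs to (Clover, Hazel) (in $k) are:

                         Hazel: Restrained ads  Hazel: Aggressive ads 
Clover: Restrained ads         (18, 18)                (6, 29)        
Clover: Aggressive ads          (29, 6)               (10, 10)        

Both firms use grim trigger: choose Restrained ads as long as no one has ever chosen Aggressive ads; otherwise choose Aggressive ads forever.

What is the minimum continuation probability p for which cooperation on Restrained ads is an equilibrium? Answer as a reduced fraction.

88/95

Expected continuation weight on next period's payoff is β·p = 5/8·p, which plays the role of the discount factor.
Cooperation requires 5/8·p ≥ (29−18)/(29−10) = 11/19, hence p ≥ 88/95.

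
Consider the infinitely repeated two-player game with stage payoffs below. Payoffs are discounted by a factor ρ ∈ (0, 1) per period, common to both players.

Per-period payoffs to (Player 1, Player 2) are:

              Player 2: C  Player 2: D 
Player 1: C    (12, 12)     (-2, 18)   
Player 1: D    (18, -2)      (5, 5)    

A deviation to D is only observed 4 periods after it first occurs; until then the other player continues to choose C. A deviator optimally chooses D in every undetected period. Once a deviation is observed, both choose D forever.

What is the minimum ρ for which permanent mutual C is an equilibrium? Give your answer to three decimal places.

A deviator earns 18 for 4 periods, then 5 forever; cooperating earns 12 forever. Multiplying the IC by (1−ρ):
12 ≥ 18(1−ρ^4) + 5ρ^4, so 13·ρ^4 ≥ 6 and ρ^4 ≥ 6/13.
ρ ≥ (6/13)^(1/4) ≈ 0.824.

0.824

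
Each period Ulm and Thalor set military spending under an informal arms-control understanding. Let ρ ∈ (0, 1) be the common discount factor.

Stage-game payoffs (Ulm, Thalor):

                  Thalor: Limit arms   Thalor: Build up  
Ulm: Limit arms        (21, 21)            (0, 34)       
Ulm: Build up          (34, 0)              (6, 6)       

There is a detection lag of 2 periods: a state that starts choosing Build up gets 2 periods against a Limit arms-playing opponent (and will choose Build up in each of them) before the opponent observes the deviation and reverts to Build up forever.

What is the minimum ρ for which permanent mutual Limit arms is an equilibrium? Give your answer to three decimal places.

Deviating for the 2 undetected periods gains 34−21 = 13 per period over cooperation, then loses 21−6 = 15 per period forever once punishment starts.
Gain: 13(1 + ρ + … + ρ^1); loss: 15·ρ^2/(1−ρ).
No profitable deviation ⇔ 13(1−ρ^2) ≤ 15·ρ^2, i.e. ρ^2 ≥ 13/(13+15) = 13/28.
Hence ρ ≥ (13/28)^(1/2) ≈ 0.681.

0.681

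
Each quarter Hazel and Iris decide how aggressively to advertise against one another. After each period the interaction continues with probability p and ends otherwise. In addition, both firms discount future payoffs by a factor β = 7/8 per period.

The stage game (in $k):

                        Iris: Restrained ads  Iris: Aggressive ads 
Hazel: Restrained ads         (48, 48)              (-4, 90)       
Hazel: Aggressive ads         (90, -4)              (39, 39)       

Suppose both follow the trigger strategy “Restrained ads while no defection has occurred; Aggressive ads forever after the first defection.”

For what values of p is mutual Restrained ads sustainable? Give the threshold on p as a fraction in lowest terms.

With continuation probability p and discount β, the effective per-period discount factor is βp.
Grim-trigger IC: βp ≥ (90−48)/(90−39) = 14/17.
So p ≥ (14/17)/(7/8) = 16/17.

16/17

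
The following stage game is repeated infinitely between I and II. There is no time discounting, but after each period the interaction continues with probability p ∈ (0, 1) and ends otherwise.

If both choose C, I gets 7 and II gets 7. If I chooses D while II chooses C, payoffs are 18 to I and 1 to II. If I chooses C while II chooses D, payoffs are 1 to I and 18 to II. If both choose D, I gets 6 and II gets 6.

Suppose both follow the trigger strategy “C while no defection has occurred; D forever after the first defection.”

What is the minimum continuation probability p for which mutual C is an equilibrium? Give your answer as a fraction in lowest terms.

11/12

Expected cooperation value is 7 + p·7 + p²·7 + … = 7/(1−p); deviation gives 18 + p·6/(1−p).
7 ≥ 18(1−p) + 6p ⇒ 12p ≥ 11 ⇒ p ≥ 11/12.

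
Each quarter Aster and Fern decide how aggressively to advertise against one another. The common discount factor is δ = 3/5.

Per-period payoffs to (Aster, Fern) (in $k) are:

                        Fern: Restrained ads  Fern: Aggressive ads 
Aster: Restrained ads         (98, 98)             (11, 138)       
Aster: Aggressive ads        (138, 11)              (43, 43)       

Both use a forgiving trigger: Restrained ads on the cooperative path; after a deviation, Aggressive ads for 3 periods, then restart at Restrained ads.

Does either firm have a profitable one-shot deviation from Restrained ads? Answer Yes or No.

A one-shot deviation gives 138 now, then 43 for 3 periods, then back to 98.
Gain from deviating: (138−98) today; loss: (98−43) in each of the next 3 periods.
No-deviation condition: (98−43)(δ+…+δ^3) ≥ 138−98, i.e. δ+…+δ^3 ≥ 8/11.
At δ = 3/5: δ+…+δ^3 = 1.1760 ≥ 0.7273.
So cooperation is sustainable.

No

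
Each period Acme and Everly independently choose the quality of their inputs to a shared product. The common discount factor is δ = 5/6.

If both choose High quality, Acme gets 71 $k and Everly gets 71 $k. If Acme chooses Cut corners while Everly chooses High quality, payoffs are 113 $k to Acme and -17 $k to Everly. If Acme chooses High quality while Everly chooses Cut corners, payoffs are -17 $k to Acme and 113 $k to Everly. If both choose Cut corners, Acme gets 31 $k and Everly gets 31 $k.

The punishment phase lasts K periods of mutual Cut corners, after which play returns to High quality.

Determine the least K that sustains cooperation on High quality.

2

IC: δ(1−δ^K)/(1−δ) ≥ (113−71)/(71−31) = 21/20.
With δ = 5/6: need 1 − δ^K ≥ 21/20·(1−5/6)/(5/6), i.e. δ^K ≤ 0.7900.
Since (5/6)^1 = 0.8333 and (5/6)^2 = 0.6944, the smallest such K is 2.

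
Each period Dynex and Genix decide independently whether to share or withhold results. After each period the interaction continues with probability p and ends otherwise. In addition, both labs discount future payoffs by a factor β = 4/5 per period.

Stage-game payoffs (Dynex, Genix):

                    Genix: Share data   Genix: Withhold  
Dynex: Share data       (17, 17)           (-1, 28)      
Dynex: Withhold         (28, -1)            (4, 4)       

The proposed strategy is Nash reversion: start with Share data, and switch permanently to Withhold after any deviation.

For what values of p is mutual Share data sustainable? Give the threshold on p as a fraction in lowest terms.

Expected continuation weight on next period's payoff is β·p = 4/5·p, which plays the role of the discount factor.
Cooperation requires 4/5·p ≥ (28−17)/(28−4) = 11/24, hence p ≥ 55/96.

55/96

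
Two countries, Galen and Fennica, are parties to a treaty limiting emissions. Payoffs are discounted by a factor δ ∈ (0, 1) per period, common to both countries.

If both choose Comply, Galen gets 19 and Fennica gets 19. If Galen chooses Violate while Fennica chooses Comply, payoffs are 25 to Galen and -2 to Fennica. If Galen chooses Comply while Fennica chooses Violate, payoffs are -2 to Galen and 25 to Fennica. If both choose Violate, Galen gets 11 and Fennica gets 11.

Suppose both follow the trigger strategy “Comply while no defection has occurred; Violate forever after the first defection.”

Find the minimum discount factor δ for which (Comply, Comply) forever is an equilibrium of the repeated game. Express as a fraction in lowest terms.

19/(1−δ) ≥ 25 + 11δ/(1−δ)
19 ≥ 25 − 14δ
δ ≥ 6/14 = 3/7.

3/7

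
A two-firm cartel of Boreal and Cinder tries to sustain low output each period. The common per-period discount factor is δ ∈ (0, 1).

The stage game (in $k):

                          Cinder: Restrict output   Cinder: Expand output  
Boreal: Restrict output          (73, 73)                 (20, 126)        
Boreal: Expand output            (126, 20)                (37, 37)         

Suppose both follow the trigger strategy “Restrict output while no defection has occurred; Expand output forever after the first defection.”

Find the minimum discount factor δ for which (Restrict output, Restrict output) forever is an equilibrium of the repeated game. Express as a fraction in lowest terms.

53/89

One-period gain from deviating is 126 − 73 = 53. The loss is 73 − 37 = 36 in every subsequent period, with present value 36·δ/(1−δ).
Deviation is unprofitable when 36·δ/(1−δ) ≥ 53, i.e. δ/(1−δ) ≥ 53/36.
Equivalently δ ≥ 53/(53+36) = 53/89.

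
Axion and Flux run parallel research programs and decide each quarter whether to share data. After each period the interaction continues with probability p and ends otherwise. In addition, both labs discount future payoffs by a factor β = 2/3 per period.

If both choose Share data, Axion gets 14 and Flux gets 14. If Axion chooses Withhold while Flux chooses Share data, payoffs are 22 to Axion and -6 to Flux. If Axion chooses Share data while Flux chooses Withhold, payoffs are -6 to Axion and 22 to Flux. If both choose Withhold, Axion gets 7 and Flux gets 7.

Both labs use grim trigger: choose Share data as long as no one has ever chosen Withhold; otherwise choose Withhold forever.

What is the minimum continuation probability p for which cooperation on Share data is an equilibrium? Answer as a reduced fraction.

4/5

With continuation probability p and discount β, the effective per-period discount factor is βp.
Grim-trigger IC: βp ≥ (22−14)/(22−7) = 8/15.
So p ≥ (8/15)/(2/3) = 4/5.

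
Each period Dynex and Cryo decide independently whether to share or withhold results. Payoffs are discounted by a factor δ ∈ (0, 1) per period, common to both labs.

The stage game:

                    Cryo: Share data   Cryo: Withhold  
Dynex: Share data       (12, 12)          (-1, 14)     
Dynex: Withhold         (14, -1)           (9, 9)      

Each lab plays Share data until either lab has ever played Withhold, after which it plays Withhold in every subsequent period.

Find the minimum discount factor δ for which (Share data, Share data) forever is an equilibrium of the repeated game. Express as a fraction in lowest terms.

2/5

Cooperation forever yields 12 each period: 12/(1−δ).
Deviating yields 14 once, then 9 forever: 14 + 9δ/(1−δ).
No profitable deviation requires 12/(1−δ) ≥ 14 + 9δ/(1−δ).
Multiplying by (1−δ): 12 ≥ 14(1−δ) + 9δ = 14 − 5δ.
So 5δ ≥ 2, i.e. δ ≥ 2/5.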